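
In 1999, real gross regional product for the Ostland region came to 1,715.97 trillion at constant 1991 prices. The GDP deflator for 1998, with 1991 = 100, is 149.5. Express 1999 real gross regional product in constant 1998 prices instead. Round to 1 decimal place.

Real gross regional product in 1998 prices = Real gross regional product in 1991 prices × (P_1998/P_1991) = 1715.97 × 1.495 = 2565.38.

2,565.4 trillion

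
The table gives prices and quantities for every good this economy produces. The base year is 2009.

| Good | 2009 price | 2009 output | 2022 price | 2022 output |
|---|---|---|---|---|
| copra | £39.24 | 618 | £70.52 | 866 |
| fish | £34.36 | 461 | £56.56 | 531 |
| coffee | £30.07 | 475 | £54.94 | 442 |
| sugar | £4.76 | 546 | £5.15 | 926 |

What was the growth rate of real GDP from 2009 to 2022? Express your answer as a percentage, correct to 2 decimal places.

22.74%

Real GDP 2009 = Nominal GDP 2009 = 39.24·618 + 34.36·461 + 30.07·475 + 4.76·546 = 56972.49.
Real GDP 2022 (at 2009 prices) = 39.24·866 + 34.36·531 + 30.07·442 + 4.76·926 = 69925.70.
Real growth = 69925.70/56972.49 − 1 = 0.2274.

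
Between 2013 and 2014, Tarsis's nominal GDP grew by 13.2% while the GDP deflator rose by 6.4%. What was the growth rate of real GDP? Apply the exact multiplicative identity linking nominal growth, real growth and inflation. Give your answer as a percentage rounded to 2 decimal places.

(1 + g_nom) = (1 + g_real)(1 + π), so g_real = 1.1320 / 1.0640 − 1 = 0.06391.

6.39%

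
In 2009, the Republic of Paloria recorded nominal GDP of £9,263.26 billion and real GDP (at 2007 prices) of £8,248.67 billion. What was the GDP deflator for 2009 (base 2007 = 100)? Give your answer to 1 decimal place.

112.3

GDP deflator = (Nominal / Real) × 100 = 9263.26 / 8248.67 × 100 = 112.30.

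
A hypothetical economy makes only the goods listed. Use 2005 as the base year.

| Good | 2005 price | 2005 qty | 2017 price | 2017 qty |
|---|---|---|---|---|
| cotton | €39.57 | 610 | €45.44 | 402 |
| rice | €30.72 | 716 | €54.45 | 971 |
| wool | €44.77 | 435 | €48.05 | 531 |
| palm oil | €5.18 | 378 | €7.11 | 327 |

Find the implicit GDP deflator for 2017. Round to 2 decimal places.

139.01

Nominal GDP 2017 = 45.44·402 + 54.45·971 + 48.05·531 + 7.11·327 = 98977.35.
Real GDP 2017 (at 2005 prices) = 39.57·402 + 30.72·971 + 44.77·531 + 5.18·327 = 71202.99.
Deflator = Nominal/Real × 100 = 98977.35/71202.99 × 100 = 139.007.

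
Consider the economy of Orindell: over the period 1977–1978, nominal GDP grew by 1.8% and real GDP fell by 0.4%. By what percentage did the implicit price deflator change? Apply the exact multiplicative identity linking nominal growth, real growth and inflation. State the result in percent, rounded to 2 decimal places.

(1 + g_nom) = (1 + g_real)(1 + π), so π = 1.0180 / 0.9960 − 1 = 0.02209.

2.21%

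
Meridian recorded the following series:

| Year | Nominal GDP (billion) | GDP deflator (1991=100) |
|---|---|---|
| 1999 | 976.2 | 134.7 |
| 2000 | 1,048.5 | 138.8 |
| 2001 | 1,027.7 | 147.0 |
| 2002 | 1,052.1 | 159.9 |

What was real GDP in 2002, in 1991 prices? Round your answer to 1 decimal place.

658.0 billion

Real GDP 2002 = 1052.1 / 1.599 = 657.97.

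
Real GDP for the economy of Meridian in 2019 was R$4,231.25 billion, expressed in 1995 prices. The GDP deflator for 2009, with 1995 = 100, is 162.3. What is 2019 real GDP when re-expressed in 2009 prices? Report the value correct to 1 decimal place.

Real GDP in 2009 prices = Real GDP in 1995 prices × (P_2009/P_1995) = 4231.25 × 1.623 = 6867.32.

R$6,867.3 billion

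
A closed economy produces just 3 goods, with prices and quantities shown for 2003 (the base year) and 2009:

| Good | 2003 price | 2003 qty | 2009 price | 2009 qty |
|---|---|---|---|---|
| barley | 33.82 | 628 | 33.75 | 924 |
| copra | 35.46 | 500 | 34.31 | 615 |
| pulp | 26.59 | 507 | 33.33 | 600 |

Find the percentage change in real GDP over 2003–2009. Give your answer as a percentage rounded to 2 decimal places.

Real GDP 2003 = Nominal GDP 2003 = 33.82·628 + 35.46·500 + 26.59·507 = 52450.09.
Real GDP 2009 (at 2003 prices) = 33.82·924 + 35.46·615 + 26.59·600 = 69011.58.
Real growth = 69011.58/52450.09 − 1 = 0.3158.

31.58%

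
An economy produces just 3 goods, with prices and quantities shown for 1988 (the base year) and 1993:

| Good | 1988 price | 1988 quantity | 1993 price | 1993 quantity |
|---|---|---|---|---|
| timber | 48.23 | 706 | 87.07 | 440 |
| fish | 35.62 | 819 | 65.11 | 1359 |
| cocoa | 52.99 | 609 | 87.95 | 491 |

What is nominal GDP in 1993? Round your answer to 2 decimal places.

Nominal GDP 1993 = Σ (p_1993 × q_1993) = 87.07·440 + 65.11·1359 + 87.95·491 = 169978.74.

169978.74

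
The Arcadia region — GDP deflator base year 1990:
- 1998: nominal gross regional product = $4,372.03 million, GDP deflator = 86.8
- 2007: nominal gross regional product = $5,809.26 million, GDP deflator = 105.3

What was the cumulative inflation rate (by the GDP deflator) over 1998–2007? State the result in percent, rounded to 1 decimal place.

Price-level change = 105.3 / 86.8 − 1 = 0.2131.

21.3%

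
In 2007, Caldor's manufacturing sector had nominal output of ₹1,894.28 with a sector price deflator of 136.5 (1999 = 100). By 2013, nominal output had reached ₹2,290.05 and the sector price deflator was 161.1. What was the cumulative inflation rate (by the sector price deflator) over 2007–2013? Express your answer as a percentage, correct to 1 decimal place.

18.0%

Price-level change = 161.1 / 136.5 − 1 = 0.1802.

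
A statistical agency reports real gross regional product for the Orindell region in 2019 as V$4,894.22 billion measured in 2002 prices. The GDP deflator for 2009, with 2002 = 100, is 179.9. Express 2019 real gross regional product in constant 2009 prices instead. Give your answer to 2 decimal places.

V$8,804.70 billion

Real gross regional product in 2009 prices = Real gross regional product in 2002 prices × (P_2009/P_2002) = 4894.22 × 1.799 = 8804.70.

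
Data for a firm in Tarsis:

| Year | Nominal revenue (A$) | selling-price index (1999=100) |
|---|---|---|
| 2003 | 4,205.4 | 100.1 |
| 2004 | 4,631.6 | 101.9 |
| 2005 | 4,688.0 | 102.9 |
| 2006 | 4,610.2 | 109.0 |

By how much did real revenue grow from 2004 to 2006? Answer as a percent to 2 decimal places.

-6.95%

Real revenue 2004 = 4631.6/1.019 = 4545.24.
Real revenue 2006 = 4610.2/1.090 = 4229.54.
Change = 4229.54/4545.24 − 1 = -0.0695.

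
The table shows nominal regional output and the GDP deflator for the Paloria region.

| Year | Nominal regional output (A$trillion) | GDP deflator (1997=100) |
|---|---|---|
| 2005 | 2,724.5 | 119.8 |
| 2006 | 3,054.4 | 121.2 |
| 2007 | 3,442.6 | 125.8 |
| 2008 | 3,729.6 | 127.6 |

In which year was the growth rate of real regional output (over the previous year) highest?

2006: real = 3054.4/1.212 = 2520.13; growth vs 2005 (2274.21) = 10.81%.
2007: real = 3442.6/1.258 = 2736.57; growth vs 2006 (2520.13) = 8.59%.
2008: real = 3729.6/1.276 = 2922.88; growth vs 2007 (2736.57) = 6.81%.

2006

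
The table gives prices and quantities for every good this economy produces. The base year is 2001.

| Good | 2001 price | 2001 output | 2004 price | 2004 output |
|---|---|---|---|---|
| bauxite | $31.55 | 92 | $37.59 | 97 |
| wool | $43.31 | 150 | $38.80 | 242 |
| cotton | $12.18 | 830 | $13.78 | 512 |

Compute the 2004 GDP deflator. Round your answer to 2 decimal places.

101.59

Nominal GDP 2004 = 37.59·97 + 38.80·242 + 13.78·512 = 20091.19.
Real GDP 2004 (at 2001 prices) = 31.55·97 + 43.31·242 + 12.18·512 = 19777.53.
Deflator = Nominal/Real × 100 = 20091.19/19777.53 × 100 = 101.586.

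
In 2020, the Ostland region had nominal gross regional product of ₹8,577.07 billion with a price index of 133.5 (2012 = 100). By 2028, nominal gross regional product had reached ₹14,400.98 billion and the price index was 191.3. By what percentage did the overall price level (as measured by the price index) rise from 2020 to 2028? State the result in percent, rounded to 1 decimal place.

Price-level change = 191.3 / 133.5 − 1 = 0.4330.

43.3%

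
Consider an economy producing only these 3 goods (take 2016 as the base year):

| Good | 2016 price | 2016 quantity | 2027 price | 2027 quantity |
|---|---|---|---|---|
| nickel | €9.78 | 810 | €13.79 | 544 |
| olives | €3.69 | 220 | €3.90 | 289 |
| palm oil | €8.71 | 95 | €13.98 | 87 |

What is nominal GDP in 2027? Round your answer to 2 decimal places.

€9845.12

Nominal GDP 2027 = Σ (p_2027 × q_2027) = 13.79·544 + 3.90·289 + 13.98·87 = 9845.12.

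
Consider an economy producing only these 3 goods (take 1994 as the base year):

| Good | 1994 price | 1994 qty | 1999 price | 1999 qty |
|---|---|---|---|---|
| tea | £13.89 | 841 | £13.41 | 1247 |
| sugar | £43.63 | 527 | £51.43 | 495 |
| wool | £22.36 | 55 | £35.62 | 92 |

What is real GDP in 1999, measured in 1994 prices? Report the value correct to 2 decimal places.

£40974.80

Real GDP 1999 = Σ (p_1994 × q_1999) = 13.89·1247 + 43.63·495 + 22.36·92 = 40974.80.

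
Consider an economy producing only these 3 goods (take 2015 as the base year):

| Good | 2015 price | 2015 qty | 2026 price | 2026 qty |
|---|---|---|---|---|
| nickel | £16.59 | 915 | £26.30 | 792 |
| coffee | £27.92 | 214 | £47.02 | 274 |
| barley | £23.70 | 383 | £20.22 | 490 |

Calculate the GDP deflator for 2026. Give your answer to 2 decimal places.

134.62

Nominal GDP 2026 = 26.30·792 + 47.02·274 + 20.22·490 = 43620.88.
Real GDP 2026 (at 2015 prices) = 16.59·792 + 27.92·274 + 23.70·490 = 32402.36.
Deflator = Nominal/Real × 100 = 43620.88/32402.36 × 100 = 134.623.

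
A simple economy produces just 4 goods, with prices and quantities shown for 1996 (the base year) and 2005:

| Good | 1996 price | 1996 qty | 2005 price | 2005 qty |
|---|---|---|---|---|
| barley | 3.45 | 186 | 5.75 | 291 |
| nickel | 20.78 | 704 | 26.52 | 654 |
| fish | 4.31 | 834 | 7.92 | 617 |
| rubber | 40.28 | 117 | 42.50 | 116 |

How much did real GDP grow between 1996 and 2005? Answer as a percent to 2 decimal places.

Real GDP 1996 = Nominal GDP 1996 = 3.45·186 + 20.78·704 + 4.31·834 + 40.28·117 = 23578.12.
Real GDP 2005 (at 1996 prices) = 3.45·291 + 20.78·654 + 4.31·617 + 40.28·116 = 21925.82.
Real growth = 21925.82/23578.12 − 1 = -0.0701.

-7.01%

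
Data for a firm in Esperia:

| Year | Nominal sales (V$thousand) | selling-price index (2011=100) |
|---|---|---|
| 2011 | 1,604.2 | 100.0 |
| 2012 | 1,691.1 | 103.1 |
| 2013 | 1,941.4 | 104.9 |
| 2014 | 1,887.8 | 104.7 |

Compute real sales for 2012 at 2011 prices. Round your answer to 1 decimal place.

V$1,640.3 thousand

Real sales 2012 = 1691.1 / 1.031 = 1640.25.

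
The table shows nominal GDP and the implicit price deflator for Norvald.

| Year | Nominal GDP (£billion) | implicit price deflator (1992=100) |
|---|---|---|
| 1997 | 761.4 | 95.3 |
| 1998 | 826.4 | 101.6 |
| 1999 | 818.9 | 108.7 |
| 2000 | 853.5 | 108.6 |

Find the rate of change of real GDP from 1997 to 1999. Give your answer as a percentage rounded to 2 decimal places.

-5.71%

Real GDP 1997 = 761.4/0.953 = 798.95.
Real GDP 1999 = 818.9/1.087 = 753.36.
Change = 753.36/798.95 − 1 = -0.0571.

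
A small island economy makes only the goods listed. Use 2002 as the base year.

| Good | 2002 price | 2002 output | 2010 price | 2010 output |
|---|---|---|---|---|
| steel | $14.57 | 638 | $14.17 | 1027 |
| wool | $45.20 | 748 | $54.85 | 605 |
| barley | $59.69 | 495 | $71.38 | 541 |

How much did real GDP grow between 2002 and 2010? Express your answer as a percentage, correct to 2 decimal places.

2.68%

Real GDP 2002 = Nominal GDP 2002 = 14.57·638 + 45.20·748 + 59.69·495 = 72651.81.
Real GDP 2010 (at 2002 prices) = 14.57·1027 + 45.20·605 + 59.69·541 = 74601.68.
Real growth = 74601.68/72651.81 − 1 = 0.0268.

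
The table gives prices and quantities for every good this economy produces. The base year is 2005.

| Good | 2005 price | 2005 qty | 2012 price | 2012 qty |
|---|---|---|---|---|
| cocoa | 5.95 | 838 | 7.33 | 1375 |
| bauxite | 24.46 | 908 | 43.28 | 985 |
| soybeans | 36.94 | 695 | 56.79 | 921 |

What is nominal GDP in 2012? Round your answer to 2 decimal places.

105013.14

Nominal GDP 2012 = Σ (p_2012 × q_2012) = 7.33·1375 + 43.28·985 + 56.79·921 = 105013.14.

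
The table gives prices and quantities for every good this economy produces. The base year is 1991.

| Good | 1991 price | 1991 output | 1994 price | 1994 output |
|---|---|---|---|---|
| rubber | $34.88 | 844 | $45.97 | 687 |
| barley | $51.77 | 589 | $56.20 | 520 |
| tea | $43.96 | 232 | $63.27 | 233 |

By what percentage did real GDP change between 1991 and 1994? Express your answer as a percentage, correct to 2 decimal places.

-12.84%

Real GDP 1991 = Nominal GDP 1991 = 34.88·844 + 51.77·589 + 43.96·232 = 70129.97.
Real GDP 1994 (at 1991 prices) = 34.88·687 + 51.77·520 + 43.96·233 = 61125.64.
Real growth = 61125.64/70129.97 − 1 = -0.1284.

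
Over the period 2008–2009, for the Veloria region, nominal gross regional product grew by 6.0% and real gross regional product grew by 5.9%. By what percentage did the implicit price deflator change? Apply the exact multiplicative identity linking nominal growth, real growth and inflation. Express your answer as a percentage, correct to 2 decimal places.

(1 + g_nom) = (1 + g_real)(1 + π), so π = 1.0600 / 1.0590 − 1 = 0.00094.

0.09%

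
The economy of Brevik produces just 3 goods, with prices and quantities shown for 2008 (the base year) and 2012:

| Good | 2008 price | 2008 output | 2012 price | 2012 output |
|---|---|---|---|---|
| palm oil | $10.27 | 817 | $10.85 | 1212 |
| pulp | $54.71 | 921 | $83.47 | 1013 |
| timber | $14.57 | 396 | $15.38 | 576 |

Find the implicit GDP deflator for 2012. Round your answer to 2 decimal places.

139.74

Nominal GDP 2012 = 10.85·1212 + 83.47·1013 + 15.38·576 = 106564.19.
Real GDP 2012 (at 2008 prices) = 10.27·1212 + 54.71·1013 + 14.57·576 = 76260.79.
Deflator = Nominal/Real × 100 = 106564.19/76260.79 × 100 = 139.737.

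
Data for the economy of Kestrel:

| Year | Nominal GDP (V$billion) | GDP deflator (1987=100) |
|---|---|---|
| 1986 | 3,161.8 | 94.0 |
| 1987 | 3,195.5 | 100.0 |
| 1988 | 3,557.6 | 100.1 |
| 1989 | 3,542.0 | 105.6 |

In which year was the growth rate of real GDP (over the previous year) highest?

1987: real = 3195.5/1.000 = 3195.50; growth vs 1986 (3363.62) = -5.00%.
1988: real = 3557.6/1.001 = 3554.05; growth vs 1987 (3195.50) = 11.22%.
1989: real = 3542.0/1.056 = 3354.17; growth vs 1988 (3554.05) = -5.62%.

1988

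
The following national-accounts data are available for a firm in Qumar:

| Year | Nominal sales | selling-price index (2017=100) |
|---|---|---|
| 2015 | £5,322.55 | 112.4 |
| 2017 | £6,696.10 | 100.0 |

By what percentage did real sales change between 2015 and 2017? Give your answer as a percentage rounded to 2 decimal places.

Deflate each year: 2015 → 5322.55/1.124 = 4735.36; 2017 → 6696.10/1.000 = 6696.10.
So real sales changed by 6696.10/4735.36 − 1 = 0.4141, i.e. 41.41%.

41.41%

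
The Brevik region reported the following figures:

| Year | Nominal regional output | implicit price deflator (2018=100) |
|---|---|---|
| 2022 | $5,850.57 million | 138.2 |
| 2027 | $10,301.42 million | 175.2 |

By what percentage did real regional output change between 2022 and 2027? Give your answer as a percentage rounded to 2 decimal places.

38.89%

Deflate each year: 2022 → 5850.57/1.382 = 4233.41; 2027 → 10301.42/1.752 = 5879.81.
So real regional output changed by 5879.81/4233.41 − 1 = 0.3889, i.e. 38.89%.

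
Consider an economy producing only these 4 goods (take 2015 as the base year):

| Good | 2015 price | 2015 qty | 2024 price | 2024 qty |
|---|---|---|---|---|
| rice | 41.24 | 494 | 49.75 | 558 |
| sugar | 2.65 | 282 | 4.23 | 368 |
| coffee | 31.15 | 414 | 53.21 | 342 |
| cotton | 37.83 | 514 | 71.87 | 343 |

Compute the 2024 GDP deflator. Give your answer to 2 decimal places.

Nominal GDP 2024 = 49.75·558 + 4.23·368 + 53.21·342 + 71.87·343 = 72166.37.
Real GDP 2024 (at 2015 prices) = 41.24·558 + 2.65·368 + 31.15·342 + 37.83·343 = 47616.11.
Deflator = Nominal/Real × 100 = 72166.37/47616.11 × 100 = 151.559.

151.56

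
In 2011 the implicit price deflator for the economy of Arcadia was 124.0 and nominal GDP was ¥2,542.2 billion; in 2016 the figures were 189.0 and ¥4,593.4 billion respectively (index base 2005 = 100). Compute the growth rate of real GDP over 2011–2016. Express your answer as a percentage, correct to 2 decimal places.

18.55%

Real GDP 2011 = 2542.2 / 1.240 = 2050.16.
Real GDP 2016 = 4593.4 / 1.890 = 2430.37.
Real growth = 2430.37 / 2050.16 − 1 = 0.1855.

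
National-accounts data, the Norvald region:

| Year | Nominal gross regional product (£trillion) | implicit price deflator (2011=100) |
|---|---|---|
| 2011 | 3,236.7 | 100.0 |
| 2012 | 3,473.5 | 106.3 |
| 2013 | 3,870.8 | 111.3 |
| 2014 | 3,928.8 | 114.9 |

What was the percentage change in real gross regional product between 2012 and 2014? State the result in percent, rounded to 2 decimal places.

Real gross regional product 2012 = 3473.5/1.063 = 3267.64.
Real gross regional product 2014 = 3928.8/1.149 = 3419.32.
Change = 3419.32/3267.64 − 1 = 0.0464.

4.64%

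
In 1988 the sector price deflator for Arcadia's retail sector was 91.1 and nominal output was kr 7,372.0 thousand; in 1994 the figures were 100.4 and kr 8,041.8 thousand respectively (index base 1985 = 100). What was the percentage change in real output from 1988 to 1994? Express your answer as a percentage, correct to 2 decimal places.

Deflate each year: 1988 → 7372.0/0.911 = 8092.21; 1994 → 8041.8/1.004 = 8009.76.
So real output changed by 8009.76/8092.21 − 1 = -0.0102, i.e. -1.02%.

-1.02%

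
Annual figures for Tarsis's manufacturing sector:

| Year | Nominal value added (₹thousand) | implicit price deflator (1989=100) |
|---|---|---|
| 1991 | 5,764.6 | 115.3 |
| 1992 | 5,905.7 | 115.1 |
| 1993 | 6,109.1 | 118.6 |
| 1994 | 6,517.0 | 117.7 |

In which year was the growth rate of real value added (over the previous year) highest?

1992: real = 5905.7/1.151 = 5130.93; growth vs 1991 (4999.65) = 2.63%.
1993: real = 6109.1/1.186 = 5151.01; growth vs 1992 (5130.93) = 0.39%.
1994: real = 6517.0/1.177 = 5536.96; growth vs 1993 (5151.01) = 7.49%.

1994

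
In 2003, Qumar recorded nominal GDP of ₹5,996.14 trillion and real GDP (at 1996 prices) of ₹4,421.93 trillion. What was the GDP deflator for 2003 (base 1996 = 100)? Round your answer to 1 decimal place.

135.6

GDP deflator = (Nominal / Real) × 100 = 5996.14 / 4421.93 × 100 = 135.60.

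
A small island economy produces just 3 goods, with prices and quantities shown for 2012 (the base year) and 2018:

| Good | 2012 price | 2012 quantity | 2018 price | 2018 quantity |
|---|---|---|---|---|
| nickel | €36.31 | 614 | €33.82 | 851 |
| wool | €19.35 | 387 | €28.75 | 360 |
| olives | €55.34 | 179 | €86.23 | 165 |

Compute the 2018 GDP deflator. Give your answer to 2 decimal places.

Nominal GDP 2018 = 33.82·851 + 28.75·360 + 86.23·165 = 53358.77.
Real GDP 2018 (at 2012 prices) = 36.31·851 + 19.35·360 + 55.34·165 = 46996.91.
Deflator = Nominal/Real × 100 = 53358.77/46996.91 × 100 = 113.537.

113.54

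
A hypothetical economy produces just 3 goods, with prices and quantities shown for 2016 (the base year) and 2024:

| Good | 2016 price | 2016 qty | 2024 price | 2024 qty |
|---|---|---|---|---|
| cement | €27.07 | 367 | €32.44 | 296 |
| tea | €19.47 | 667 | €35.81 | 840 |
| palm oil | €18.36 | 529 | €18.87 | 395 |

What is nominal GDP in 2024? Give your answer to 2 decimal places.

Nominal GDP 2024 = Σ (p_2024 × q_2024) = 32.44·296 + 35.81·840 + 18.87·395 = 47136.29.

€47136.29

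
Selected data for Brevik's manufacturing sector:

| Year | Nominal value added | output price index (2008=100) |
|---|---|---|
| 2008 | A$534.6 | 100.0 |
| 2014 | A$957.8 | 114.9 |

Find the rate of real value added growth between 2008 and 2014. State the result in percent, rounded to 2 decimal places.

Real value added 2008 = 534.6 / 1.000 = 534.60.
Real value added 2014 = 957.8 / 1.149 = 833.59.
Real growth = 833.59 / 534.60 − 1 = 0.5593.

55.93%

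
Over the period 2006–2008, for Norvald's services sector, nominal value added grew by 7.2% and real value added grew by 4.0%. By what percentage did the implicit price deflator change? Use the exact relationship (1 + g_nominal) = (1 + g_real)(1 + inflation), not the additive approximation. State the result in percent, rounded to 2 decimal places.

3.08%

(1 + g_nom) = (1 + g_real)(1 + π), so π = 1.0720 / 1.0400 − 1 = 0.03077.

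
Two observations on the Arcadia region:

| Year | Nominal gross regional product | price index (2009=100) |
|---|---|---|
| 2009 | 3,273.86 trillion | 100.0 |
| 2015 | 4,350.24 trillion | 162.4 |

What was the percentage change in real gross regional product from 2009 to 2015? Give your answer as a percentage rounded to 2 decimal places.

Real gross regional product 2009 = 3273.86 / 1.000 = 3273.86.
Real gross regional product 2015 = 4350.24 / 1.624 = 2678.72.
Real growth = 2678.72 / 3273.86 − 1 = -0.1818.

-18.18%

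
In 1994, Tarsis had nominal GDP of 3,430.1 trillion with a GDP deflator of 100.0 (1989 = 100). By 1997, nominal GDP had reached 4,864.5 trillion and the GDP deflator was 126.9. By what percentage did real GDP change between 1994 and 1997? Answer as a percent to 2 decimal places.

Deflate each year: 1994 → 3430.1/1.000 = 3430.10; 1997 → 4864.5/1.269 = 3833.33.
So real GDP changed by 3833.33/3430.10 − 1 = 0.1176, i.e. 11.76%.

11.76%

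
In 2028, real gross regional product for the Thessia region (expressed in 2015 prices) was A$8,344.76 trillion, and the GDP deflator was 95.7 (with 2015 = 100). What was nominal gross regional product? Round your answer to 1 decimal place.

A$7,985.9 trillion

Nominal gross regional product = Real × (GDP deflator/100) = 8344.76 × 0.957 = 7985.94.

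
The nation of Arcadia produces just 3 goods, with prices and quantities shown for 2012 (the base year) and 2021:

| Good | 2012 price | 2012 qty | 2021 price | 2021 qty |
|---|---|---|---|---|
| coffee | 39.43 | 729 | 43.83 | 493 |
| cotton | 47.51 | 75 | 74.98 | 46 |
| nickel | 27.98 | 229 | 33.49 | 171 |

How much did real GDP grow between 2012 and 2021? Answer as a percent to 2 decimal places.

-31.79%

Real GDP 2012 = Nominal GDP 2012 = 39.43·729 + 47.51·75 + 27.98·229 = 38715.14.
Real GDP 2021 (at 2012 prices) = 39.43·493 + 47.51·46 + 27.98·171 = 26409.03.
Real growth = 26409.03/38715.14 − 1 = -0.3179.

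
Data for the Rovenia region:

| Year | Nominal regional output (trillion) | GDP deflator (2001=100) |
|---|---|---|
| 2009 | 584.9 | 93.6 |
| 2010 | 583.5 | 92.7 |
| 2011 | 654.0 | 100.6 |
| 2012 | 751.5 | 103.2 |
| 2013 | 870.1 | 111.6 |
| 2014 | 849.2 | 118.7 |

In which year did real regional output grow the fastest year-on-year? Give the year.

2010: real = 583.5/0.927 = 629.45; growth vs 2009 (624.89) = 0.73%.
2011: real = 654.0/1.006 = 650.10; growth vs 2010 (629.45) = 3.28%.
2012: real = 751.5/1.032 = 728.20; growth vs 2011 (650.10) = 12.01%.
2013: real = 870.1/1.116 = 779.66; growth vs 2012 (728.20) = 7.07%.
2014: real = 849.2/1.187 = 715.42; growth vs 2013 (779.66) = -8.24%.

2012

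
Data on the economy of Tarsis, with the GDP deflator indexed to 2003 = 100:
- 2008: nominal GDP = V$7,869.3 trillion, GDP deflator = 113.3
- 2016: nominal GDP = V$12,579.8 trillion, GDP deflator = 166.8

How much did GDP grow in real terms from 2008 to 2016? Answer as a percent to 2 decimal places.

Deflate each year: 2008 → 7869.3/1.133 = 6945.54; 2016 → 12579.8/1.668 = 7541.85.
So real GDP changed by 7541.85/6945.54 − 1 = 0.0859, i.e. 8.59%.

8.59%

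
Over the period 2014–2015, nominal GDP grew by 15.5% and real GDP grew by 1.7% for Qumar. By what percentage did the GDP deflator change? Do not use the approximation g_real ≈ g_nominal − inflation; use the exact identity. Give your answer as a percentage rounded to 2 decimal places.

(1 + g_nom) = (1 + g_real)(1 + π), so π = 1.1550 / 1.0170 − 1 = 0.13569.

13.57%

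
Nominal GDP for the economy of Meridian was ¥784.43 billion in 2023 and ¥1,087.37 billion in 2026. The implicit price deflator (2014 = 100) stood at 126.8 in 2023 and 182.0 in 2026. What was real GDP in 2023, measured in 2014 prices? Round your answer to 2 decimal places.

Real GDP = Nominal / (implicit price deflator/100) = 784.43 / 1.268 = 618.64.

¥618.64 billion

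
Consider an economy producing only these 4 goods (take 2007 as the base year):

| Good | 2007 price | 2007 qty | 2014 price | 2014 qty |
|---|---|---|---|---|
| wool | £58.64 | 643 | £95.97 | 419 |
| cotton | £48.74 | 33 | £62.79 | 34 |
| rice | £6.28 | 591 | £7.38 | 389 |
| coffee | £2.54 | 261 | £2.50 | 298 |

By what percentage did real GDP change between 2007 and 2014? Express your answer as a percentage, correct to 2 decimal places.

Real GDP 2007 = Nominal GDP 2007 = 58.64·643 + 48.74·33 + 6.28·591 + 2.54·261 = 43688.36.
Real GDP 2014 (at 2007 prices) = 58.64·419 + 48.74·34 + 6.28·389 + 2.54·298 = 29427.16.
Real growth = 29427.16/43688.36 − 1 = -0.3264.

-32.64%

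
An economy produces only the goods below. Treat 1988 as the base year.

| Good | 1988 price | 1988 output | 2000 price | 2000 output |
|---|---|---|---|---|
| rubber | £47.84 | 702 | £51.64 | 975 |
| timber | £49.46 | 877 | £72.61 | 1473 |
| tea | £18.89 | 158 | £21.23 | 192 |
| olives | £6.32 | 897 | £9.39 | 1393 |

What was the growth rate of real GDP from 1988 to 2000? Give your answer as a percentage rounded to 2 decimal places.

Real GDP 1988 = Nominal GDP 1988 = 47.84·702 + 49.46·877 + 18.89·158 + 6.32·897 = 85613.76.
Real GDP 2000 (at 1988 prices) = 47.84·975 + 49.46·1473 + 18.89·192 + 6.32·1393 = 131929.22.
Real growth = 131929.22/85613.76 − 1 = 0.5410.

54.10%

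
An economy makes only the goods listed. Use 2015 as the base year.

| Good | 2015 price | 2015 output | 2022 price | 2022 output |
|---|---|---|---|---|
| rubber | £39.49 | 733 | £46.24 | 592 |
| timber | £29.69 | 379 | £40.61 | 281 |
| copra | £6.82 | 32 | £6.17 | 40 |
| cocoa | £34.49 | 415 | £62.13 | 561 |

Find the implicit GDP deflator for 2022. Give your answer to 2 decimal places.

Nominal GDP 2022 = 46.24·592 + 40.61·281 + 6.17·40 + 62.13·561 = 73887.22.
Real GDP 2022 (at 2015 prices) = 39.49·592 + 29.69·281 + 6.82·40 + 34.49·561 = 51342.66.
Deflator = Nominal/Real × 100 = 73887.22/51342.66 × 100 = 143.910.

143.91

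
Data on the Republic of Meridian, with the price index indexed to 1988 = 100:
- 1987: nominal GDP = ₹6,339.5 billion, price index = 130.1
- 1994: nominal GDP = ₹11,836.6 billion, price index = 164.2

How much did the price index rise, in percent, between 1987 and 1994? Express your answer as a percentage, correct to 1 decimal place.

26.2%

Price-level change = 164.2 / 130.1 − 1 = 0.2621.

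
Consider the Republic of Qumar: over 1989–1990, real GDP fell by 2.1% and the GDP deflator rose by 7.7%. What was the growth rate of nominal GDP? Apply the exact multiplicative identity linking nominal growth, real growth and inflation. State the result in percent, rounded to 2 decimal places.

5.44%

(1 + g_nom) = (1 + g_real)(1 + π) = 0.9790 × 1.0770 = 1.05438.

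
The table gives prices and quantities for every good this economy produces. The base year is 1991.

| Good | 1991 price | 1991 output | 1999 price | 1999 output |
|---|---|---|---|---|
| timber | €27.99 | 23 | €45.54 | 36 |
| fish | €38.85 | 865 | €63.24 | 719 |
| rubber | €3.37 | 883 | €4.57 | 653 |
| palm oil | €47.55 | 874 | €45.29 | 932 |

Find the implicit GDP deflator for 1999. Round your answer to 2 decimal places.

122.32

Nominal GDP 1999 = 45.54·36 + 63.24·719 + 4.57·653 + 45.29·932 = 92303.49.
Real GDP 1999 (at 1991 prices) = 27.99·36 + 38.85·719 + 3.37·653 + 47.55·932 = 75458.00.
Deflator = Nominal/Real × 100 = 92303.49/75458.00 × 100 = 122.324.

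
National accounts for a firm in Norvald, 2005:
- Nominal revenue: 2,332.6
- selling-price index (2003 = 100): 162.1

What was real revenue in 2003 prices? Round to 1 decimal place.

1,439.0

Real revenue = Nominal / (selling-price index/100) = 2332.6 / 1.621 = 1438.99.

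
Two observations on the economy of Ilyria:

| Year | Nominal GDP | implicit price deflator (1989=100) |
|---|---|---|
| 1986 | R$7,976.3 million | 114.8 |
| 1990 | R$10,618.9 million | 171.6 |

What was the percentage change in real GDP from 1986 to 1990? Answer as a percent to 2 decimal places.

Deflate each year: 1986 → 7976.3/1.148 = 6948.00; 1990 → 10618.9/1.716 = 6188.17.
So real GDP changed by 6188.17/6948.00 − 1 = -0.1094, i.e. -10.94%.

-10.94%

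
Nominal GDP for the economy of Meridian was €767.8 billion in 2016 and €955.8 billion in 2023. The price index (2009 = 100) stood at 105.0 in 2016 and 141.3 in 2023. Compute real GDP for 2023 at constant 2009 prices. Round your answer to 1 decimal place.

Real GDP = Nominal / (price index/100) = 955.8 / 1.413 = 676.43.

€676.4 billion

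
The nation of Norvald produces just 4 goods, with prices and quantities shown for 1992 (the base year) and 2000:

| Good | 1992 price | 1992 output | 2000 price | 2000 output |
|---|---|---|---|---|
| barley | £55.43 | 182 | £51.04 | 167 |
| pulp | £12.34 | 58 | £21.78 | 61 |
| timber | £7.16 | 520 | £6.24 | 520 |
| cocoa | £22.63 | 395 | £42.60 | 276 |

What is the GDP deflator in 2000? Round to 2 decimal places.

124.41

Nominal GDP 2000 = 51.04·167 + 21.78·61 + 6.24·520 + 42.60·276 = 24854.66.
Real GDP 2000 (at 1992 prices) = 55.43·167 + 12.34·61 + 7.16·520 + 22.63·276 = 19978.63.
Deflator = Nominal/Real × 100 = 24854.66/19978.63 × 100 = 124.406.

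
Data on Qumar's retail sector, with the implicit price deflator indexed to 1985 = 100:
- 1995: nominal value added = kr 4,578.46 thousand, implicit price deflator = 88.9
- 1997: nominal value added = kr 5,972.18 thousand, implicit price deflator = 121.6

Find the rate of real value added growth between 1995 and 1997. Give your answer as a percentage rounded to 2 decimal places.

Real value added 1995 = 4578.46 / 0.889 = 5150.12.
Real value added 1997 = 5972.18 / 1.216 = 4911.33.
Real growth = 4911.33 / 5150.12 − 1 = -0.0464.

-4.64%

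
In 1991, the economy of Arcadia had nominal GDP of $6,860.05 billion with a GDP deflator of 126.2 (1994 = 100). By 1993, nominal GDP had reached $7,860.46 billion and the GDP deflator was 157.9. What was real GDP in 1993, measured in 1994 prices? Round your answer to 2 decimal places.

$4,978.13 billion

Real GDP = Nominal / (GDP deflator/100) = 7860.46 / 1.579 = 4978.13.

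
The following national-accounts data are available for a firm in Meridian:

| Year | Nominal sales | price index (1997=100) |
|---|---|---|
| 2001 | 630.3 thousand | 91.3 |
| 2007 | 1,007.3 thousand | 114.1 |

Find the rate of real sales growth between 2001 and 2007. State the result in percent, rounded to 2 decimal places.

27.88%

Real sales 2001 = 630.3 / 0.913 = 690.36.
Real sales 2007 = 1007.3 / 1.141 = 882.82.
Real growth = 882.82 / 690.36 − 1 = 0.2788.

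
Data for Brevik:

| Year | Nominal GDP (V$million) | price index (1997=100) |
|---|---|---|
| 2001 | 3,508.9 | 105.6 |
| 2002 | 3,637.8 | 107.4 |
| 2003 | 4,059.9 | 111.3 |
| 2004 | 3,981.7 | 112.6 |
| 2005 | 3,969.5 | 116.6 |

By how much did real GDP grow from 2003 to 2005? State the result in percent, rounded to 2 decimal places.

-6.67%

Real GDP 2003 = 4059.9/1.113 = 3647.71.
Real GDP 2005 = 3969.5/1.166 = 3404.37.
Change = 3404.37/3647.71 − 1 = -0.0667.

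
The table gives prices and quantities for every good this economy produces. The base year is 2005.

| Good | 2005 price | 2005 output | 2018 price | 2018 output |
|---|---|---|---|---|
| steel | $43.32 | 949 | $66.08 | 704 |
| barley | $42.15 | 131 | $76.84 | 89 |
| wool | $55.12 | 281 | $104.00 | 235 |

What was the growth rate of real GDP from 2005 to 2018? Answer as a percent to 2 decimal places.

Real GDP 2005 = Nominal GDP 2005 = 43.32·949 + 42.15·131 + 55.12·281 = 62121.05.
Real GDP 2018 (at 2005 prices) = 43.32·704 + 42.15·89 + 55.12·235 = 47201.83.
Real growth = 47201.83/62121.05 − 1 = -0.2402.

-24.02%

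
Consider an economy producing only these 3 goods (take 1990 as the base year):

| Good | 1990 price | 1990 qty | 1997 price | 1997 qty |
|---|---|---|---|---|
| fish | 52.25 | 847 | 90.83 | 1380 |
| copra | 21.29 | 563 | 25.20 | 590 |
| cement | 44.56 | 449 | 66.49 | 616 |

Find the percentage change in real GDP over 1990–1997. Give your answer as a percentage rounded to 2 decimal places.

47.04%

Real GDP 1990 = Nominal GDP 1990 = 52.25·847 + 21.29·563 + 44.56·449 = 76249.46.
Real GDP 1997 (at 1990 prices) = 52.25·1380 + 21.29·590 + 44.56·616 = 112115.06.
Real growth = 112115.06/76249.46 − 1 = 0.4704.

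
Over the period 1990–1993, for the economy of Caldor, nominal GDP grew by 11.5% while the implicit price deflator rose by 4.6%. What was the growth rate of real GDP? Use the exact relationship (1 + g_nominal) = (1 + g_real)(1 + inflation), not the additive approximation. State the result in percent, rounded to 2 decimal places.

(1 + g_nom) = (1 + g_real)(1 + π), so g_real = 1.1150 / 1.0460 − 1 = 0.06597.

6.60%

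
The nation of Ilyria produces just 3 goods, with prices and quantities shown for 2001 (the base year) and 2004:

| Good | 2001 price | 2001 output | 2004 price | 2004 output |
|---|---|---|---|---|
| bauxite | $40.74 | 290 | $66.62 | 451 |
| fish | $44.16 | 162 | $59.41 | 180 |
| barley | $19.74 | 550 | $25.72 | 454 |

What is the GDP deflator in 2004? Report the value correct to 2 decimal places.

148.55

Nominal GDP 2004 = 66.62·451 + 59.41·180 + 25.72·454 = 52416.30.
Real GDP 2004 (at 2001 prices) = 40.74·451 + 44.16·180 + 19.74·454 = 35284.50.
Deflator = Nominal/Real × 100 = 52416.30/35284.50 × 100 = 148.553.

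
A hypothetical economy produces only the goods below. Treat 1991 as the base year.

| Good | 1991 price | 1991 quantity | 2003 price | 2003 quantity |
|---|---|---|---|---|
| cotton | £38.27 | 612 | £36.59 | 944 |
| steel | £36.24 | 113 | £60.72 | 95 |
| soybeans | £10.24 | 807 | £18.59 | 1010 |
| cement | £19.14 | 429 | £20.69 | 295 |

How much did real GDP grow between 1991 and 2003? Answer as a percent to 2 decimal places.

Real GDP 1991 = Nominal GDP 1991 = 38.27·612 + 36.24·113 + 10.24·807 + 19.14·429 = 43991.10.
Real GDP 2003 (at 1991 prices) = 38.27·944 + 36.24·95 + 10.24·1010 + 19.14·295 = 55558.38.
Real growth = 55558.38/43991.10 − 1 = 0.2629.

26.29%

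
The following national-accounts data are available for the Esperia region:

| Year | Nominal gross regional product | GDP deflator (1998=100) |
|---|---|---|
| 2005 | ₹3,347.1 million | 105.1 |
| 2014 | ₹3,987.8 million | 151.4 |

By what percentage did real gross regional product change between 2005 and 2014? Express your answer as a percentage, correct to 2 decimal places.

Deflate each year: 2005 → 3347.1/1.051 = 3184.68; 2014 → 3987.8/1.514 = 2633.95.
So real gross regional product changed by 2633.95/3184.68 − 1 = -0.1729, i.e. -17.29%.

-17.29%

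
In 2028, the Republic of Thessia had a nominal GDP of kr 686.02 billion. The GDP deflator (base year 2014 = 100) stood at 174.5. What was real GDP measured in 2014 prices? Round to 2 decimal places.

kr 393.13 billion

Real GDP = Nominal / (GDP deflator/100) = 686.02 / 1.745 = 393.13.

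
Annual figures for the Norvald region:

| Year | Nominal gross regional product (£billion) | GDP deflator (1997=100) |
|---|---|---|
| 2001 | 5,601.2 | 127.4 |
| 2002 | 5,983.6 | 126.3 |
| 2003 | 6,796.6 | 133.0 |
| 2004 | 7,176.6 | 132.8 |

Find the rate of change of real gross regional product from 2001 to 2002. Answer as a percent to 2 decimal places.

Real gross regional product 2001 = 5601.2/1.274 = 4396.55.
Real gross regional product 2002 = 5983.6/1.263 = 4737.61.
Change = 4737.61/4396.55 − 1 = 0.0776.

7.76%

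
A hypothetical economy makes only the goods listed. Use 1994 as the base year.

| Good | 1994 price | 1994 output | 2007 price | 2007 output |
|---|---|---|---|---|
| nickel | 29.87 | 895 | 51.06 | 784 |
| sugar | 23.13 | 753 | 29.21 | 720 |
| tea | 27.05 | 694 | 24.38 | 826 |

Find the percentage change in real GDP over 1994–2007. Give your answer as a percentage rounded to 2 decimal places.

-0.81%

Real GDP 1994 = Nominal GDP 1994 = 29.87·895 + 23.13·753 + 27.05·694 = 62923.24.
Real GDP 2007 (at 1994 prices) = 29.87·784 + 23.13·720 + 27.05·826 = 62414.98.
Real growth = 62414.98/62923.24 − 1 = -0.0081.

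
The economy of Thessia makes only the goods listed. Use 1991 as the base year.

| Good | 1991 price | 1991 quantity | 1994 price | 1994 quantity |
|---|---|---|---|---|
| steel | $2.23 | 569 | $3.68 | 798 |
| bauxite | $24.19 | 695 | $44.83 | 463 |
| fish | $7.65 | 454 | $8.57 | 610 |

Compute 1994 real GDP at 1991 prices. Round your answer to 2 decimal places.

Real GDP 1994 = Σ (p_1991 × q_1994) = 2.23·798 + 24.19·463 + 7.65·610 = 17646.01.

$17646.01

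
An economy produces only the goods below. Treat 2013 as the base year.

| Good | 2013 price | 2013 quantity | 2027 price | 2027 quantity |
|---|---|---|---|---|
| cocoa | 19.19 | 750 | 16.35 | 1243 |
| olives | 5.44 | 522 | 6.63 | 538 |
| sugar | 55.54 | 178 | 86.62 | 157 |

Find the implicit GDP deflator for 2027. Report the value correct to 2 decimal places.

Nominal GDP 2027 = 16.35·1243 + 6.63·538 + 86.62·157 = 37489.33.
Real GDP 2027 (at 2013 prices) = 19.19·1243 + 5.44·538 + 55.54·157 = 35499.67.
Deflator = Nominal/Real × 100 = 37489.33/35499.67 × 100 = 105.605.

105.60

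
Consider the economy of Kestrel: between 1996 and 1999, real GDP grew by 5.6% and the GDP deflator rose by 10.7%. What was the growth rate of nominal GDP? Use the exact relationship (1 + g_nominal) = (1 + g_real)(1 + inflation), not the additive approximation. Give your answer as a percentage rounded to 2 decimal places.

16.90%

(1 + g_nom) = (1 + g_real)(1 + π) = 1.0560 × 1.1070 = 1.16899.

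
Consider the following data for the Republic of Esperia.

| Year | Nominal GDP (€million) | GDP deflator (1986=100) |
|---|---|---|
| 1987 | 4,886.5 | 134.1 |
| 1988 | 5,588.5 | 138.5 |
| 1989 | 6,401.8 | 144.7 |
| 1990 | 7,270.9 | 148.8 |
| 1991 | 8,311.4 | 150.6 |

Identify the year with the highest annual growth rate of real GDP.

1988: real = 5588.5/1.385 = 4035.02; growth vs 1987 (3643.92) = 10.73%.
1989: real = 6401.8/1.447 = 4424.19; growth vs 1988 (4035.02) = 9.64%.
1990: real = 7270.9/1.488 = 4886.36; growth vs 1989 (4424.19) = 10.45%.
1991: real = 8311.4/1.506 = 5518.86; growth vs 1990 (4886.36) = 12.94%.

1991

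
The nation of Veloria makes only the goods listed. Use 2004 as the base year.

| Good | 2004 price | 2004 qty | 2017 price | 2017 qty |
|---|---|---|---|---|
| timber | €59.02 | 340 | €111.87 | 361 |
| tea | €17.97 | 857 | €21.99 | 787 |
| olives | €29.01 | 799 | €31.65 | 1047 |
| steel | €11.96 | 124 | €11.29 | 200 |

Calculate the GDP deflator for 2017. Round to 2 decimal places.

136.46

Nominal GDP 2017 = 111.87·361 + 21.99·787 + 31.65·1047 + 11.29·200 = 93086.75.
Real GDP 2017 (at 2004 prices) = 59.02·361 + 17.97·787 + 29.01·1047 + 11.96·200 = 68214.08.
Deflator = Nominal/Real × 100 = 93086.75/68214.08 × 100 = 136.463.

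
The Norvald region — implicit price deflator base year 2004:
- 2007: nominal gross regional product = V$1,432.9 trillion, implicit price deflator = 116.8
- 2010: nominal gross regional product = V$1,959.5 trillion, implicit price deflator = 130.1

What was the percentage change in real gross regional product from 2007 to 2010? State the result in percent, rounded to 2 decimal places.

Real gross regional product 2007 = 1432.9 / 1.168 = 1226.80.
Real gross regional product 2010 = 1959.5 / 1.301 = 1506.15.
Real growth = 1506.15 / 1226.80 − 1 = 0.2277.

22.77%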